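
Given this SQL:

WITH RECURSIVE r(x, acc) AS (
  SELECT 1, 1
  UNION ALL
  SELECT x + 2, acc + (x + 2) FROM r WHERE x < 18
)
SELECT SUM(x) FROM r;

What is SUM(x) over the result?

100

Base: x=1, acc=1.
Iteration 1: 1 < 18 holds -> x = 1 + 2 = 3, acc = 1 + 3 = 4.
Iteration 2: 3 < 18 holds -> x = 3 + 2 = 5, acc = 4 + 5 = 9.
Iteration 3: 5 < 18 holds -> x = 5 + 2 = 7, acc = 9 + 7 = 16.
Iteration 4: 7 < 18 holds -> x = 7 + 2 = 9, acc = 16 + 9 = 25.
Iteration 5: 9 < 18 holds -> x = 9 + 2 = 11, acc = 25 + 11 = 36.
Iteration 6: 11 < 18 holds -> x = 11 + 2 = 13, acc = 36 + 13 = 49.
Iteration 7: 13 < 18 holds -> x = 13 + 2 = 15, acc = 49 + 15 = 64.
Iteration 8: 15 < 18 holds -> x = 15 + 2 = 17, acc = 64 + 17 = 81.
Iteration 9: 17 < 18 holds -> x = 17 + 2 = 19, acc = 81 + 19 = 100.
Iteration 10: 19 < 18 fails; recursion stops.
SUM(x) = 1 + 3 + 5 + 7 + 9 + 11 + 13 + 15 + 17 + 19 = 100.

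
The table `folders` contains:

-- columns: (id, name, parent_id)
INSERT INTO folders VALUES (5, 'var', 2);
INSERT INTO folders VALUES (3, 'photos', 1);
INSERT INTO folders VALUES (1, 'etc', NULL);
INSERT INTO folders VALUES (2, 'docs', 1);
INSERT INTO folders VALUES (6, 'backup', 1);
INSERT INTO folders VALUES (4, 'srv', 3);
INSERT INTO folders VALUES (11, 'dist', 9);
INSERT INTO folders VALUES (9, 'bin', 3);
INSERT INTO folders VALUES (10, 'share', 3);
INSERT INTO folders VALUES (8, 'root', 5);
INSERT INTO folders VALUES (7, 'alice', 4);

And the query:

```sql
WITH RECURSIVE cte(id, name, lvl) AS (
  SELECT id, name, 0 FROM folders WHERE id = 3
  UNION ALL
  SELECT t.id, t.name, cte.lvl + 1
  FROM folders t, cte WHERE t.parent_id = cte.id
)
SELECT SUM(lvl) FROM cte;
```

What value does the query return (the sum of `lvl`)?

7

Base: id=3 (photos) at lvl 0.
Iteration 1: rows with parent_id in {3} -> srv (id 4, lvl 1), bin (id 9, lvl 1), share (id 10, lvl 1).
Iteration 2: rows with parent_id in {4,9,10} -> alice (id 7, lvl 2), dist (id 11, lvl 2).
Iteration 3: no rows with parent_id in {7,11}; recursion stops.
SUM(lvl) = 0 + 1 + 1 + 1 + 2 + 2 = 7.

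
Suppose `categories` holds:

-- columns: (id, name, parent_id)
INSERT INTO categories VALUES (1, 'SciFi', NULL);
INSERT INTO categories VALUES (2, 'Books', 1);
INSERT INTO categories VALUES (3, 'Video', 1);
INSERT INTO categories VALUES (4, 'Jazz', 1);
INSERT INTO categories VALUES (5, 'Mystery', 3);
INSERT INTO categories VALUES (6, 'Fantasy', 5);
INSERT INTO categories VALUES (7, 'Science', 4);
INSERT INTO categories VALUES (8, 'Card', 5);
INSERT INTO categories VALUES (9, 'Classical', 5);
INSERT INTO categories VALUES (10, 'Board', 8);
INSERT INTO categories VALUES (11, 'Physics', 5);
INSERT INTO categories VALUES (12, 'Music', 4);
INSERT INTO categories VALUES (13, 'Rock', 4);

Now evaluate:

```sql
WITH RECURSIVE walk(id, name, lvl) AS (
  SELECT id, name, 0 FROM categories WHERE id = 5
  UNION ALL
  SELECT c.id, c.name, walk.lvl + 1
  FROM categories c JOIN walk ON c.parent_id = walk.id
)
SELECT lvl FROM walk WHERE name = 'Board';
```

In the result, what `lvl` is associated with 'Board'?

Base: id=5 (Mystery) at lvl 0.
Iteration 1: rows with parent_id in {5} -> Fantasy (id 6, lvl 1), Card (id 8, lvl 1), Classical (id 9, lvl 1), Physics (id 11, lvl 1).
Iteration 2: rows with parent_id in {6,8,9,11} -> Board (id 10, lvl 2).
Iteration 3: no rows with parent_id in {10}; recursion stops.

2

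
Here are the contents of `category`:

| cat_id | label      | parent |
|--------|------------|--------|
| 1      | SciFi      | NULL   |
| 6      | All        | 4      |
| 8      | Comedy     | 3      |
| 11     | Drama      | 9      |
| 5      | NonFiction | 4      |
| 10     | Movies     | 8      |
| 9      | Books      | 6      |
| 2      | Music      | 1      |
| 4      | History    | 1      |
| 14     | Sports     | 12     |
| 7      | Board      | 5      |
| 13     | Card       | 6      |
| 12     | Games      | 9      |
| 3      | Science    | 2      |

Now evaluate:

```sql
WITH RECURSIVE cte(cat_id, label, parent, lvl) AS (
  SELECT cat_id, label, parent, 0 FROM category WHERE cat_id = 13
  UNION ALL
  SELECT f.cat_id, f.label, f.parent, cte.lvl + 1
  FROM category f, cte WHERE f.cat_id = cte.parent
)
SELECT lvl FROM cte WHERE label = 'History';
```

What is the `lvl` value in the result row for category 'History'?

2

Base: cat_id=13 (Card), parent=6, lvl 0.
Iteration 1: join on cat_id=6 -> All (id 6, parent=4, lvl 1).
Iteration 2: join on cat_id=4 -> History (id 4, parent=1, lvl 2).
Iteration 3: join on cat_id=1 -> SciFi (id 1, parent=NULL, lvl 3).
Iteration 4: parent is NULL; no match; recursion stops.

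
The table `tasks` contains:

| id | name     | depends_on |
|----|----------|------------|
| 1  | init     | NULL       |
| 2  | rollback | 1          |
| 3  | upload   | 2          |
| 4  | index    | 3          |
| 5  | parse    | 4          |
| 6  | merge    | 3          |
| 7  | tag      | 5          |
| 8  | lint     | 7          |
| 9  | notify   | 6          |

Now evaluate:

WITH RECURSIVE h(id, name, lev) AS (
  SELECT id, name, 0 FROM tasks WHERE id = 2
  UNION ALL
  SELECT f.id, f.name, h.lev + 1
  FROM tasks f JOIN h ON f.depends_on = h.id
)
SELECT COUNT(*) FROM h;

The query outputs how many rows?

8

Base: id=2 (rollback) at lev 0.
Iteration 1: rows with depends_on in {2} -> upload (id 3, lev 1).
Iteration 2: rows with depends_on in {3} -> index (id 4, lev 2), merge (id 6, lev 2).
Iteration 3: rows with depends_on in {4,6} -> parse (id 5, lev 3), notify (id 9, lev 3).
Iteration 4: rows with depends_on in {5,9} -> tag (id 7, lev 4).
Iteration 5: rows with depends_on in {7} -> lint (id 8, lev 5).
Iteration 6: no rows with depends_on in {8}; recursion stops.
Total rows emitted: 8.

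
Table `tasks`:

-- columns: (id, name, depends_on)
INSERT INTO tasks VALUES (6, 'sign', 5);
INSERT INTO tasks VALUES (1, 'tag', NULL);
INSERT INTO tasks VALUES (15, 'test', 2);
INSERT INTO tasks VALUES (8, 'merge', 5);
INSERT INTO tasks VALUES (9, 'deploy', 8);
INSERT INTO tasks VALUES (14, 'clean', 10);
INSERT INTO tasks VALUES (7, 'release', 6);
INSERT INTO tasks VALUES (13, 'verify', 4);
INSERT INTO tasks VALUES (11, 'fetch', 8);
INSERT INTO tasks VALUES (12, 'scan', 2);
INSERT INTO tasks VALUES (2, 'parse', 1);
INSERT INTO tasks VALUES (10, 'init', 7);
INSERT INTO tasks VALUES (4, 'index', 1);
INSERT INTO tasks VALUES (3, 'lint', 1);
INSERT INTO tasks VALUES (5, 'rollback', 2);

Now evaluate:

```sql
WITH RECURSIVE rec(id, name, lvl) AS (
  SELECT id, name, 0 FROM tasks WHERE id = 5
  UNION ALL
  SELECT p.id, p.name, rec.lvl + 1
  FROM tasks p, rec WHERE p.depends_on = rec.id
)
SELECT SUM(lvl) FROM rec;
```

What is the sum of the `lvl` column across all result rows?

Base: id=5 (rollback) at lvl 0.
Iteration 1: rows with depends_on in {5} -> sign (id 6, lvl 1), merge (id 8, lvl 1).
Iteration 2: rows with depends_on in {6,8} -> release (id 7, lvl 2), deploy (id 9, lvl 2), fetch (id 11, lvl 2).
Iteration 3: rows with depends_on in {7,9,11} -> init (id 10, lvl 3).
Iteration 4: rows with depends_on in {10} -> clean (id 14, lvl 4).
Iteration 5: no rows with depends_on in {14}; recursion stops.
SUM(lvl) = 0 + 1 + 1 + 2 + 2 + 2 + 3 + 4 = 15.

15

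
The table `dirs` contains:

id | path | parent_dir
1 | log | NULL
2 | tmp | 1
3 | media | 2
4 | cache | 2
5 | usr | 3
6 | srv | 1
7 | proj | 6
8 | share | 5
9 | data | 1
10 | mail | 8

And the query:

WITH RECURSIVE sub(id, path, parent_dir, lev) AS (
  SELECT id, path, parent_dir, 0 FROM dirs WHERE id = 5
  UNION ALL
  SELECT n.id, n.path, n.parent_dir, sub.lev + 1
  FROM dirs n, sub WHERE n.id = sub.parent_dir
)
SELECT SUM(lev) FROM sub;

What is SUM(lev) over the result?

Base: id=5 (usr), parent_dir=3, lev 0.
Iteration 1: join on id=3 -> media (id 3, parent_dir=2, lev 1).
Iteration 2: join on id=2 -> tmp (id 2, parent_dir=1, lev 2).
Iteration 3: join on id=1 -> log (id 1, parent_dir=NULL, lev 3).
Iteration 4: parent_dir is NULL; no match; recursion stops.
SUM(lev) = 0 + 1 + 2 + 3 = 6.

6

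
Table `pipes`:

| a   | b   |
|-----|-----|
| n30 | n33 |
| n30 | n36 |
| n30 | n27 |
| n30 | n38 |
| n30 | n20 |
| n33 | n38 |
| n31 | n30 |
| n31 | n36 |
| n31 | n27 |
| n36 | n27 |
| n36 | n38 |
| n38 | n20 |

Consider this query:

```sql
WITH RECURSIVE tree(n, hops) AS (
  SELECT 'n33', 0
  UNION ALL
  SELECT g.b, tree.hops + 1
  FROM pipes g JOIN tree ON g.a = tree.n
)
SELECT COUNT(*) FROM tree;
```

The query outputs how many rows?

Base: (n33, hops=0).
Iteration 1: edges from {n33} -> (n38, hops=1).
Iteration 2: edges from {n38} -> (n20, hops=2).
Iteration 3: no outgoing edges from {n20}; recursion stops.
Total rows emitted: 3.

3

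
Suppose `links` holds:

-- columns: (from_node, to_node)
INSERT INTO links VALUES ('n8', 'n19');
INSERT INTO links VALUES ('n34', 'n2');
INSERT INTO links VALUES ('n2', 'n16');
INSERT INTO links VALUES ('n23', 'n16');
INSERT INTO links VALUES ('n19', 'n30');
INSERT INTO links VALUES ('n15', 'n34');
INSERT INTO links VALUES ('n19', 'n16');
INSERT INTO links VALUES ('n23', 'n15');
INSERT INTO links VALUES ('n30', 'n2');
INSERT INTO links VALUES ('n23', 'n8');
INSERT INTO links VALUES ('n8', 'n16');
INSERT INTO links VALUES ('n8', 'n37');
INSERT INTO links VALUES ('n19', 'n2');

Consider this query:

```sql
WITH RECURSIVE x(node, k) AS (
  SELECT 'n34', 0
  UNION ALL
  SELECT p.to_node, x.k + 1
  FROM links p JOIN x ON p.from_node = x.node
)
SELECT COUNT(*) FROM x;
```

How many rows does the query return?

3

Base: (n34, k=0).
Iteration 1: edges from {n34} -> (n2, k=1).
Iteration 2: edges from {n2} -> (n16, k=2).
Iteration 3: no outgoing edges from {n16}; recursion stops.
Total rows emitted: 3.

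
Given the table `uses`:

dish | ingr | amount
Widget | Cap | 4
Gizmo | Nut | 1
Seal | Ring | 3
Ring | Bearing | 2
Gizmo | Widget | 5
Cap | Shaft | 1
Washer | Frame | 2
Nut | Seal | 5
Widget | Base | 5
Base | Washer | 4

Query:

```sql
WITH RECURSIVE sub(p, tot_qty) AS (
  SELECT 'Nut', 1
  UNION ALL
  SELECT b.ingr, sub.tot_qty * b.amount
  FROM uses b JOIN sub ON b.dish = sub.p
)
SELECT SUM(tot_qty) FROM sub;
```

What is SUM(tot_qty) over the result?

Base: (Nut, tot_qty=1).
Iteration 1: components of {Nut} -> Seal = 1*5 = 5.
Iteration 2: components of {Seal} -> Ring = 5*3 = 15.
Iteration 3: components of {Ring} -> Bearing = 15*2 = 30.
Iteration 4: no further components; recursion stops.
SUM(tot_qty) = 1 + 5 + 15 + 30 = 51.

51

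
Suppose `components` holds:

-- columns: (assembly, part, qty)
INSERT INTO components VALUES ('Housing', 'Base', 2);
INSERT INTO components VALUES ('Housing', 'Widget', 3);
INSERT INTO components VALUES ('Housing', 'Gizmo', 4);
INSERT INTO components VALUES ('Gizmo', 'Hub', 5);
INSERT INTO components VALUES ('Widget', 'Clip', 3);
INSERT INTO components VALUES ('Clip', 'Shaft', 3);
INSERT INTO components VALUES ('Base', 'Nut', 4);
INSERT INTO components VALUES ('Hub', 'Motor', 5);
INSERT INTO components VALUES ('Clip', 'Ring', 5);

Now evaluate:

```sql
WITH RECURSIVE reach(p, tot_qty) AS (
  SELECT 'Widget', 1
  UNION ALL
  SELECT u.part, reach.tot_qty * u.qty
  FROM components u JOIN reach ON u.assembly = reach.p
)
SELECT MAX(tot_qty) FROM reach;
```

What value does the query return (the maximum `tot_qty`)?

15

Base: (Widget, tot_qty=1).
Iteration 1: components of {Widget} -> Clip = 1*3 = 3.
Iteration 2: components of {Clip} -> Ring = 3*5 = 15, Shaft = 3*3 = 9.
Iteration 3: no further components; recursion stops.
tot_qty values: 1, 3, 9, 15; the maximum is 15.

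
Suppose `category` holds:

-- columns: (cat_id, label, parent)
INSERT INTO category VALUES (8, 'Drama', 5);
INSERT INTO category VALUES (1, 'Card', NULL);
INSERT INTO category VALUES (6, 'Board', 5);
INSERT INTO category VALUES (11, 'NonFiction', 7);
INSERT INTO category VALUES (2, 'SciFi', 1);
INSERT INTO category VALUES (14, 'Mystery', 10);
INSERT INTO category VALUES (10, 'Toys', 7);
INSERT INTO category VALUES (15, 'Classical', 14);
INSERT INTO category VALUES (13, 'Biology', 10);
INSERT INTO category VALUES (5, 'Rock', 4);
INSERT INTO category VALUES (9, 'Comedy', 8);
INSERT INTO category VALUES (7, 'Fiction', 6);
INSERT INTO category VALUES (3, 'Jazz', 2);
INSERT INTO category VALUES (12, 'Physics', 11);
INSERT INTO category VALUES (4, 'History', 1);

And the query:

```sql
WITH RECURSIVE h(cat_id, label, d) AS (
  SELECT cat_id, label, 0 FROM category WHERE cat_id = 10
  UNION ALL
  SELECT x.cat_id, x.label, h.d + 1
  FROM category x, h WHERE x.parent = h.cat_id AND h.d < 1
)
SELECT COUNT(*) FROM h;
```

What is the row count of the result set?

Base: cat_id=10 (Toys) at d 0.
Iteration 1: rows with parent in {10} -> Biology (id 13, d 1), Mystery (id 14, d 1).
Iteration 2: d < 1 fails for all current rows; recursion stops.
Total rows emitted: 3.

3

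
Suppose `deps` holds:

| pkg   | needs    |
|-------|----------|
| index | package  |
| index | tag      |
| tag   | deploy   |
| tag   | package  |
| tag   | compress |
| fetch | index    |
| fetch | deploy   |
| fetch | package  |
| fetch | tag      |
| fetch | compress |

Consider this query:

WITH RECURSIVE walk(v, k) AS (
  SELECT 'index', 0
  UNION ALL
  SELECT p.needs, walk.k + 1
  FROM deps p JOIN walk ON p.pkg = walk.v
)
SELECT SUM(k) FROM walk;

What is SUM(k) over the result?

8

Base: (index, k=0).
Iteration 1: edges from {index} -> (package, k=1), (tag, k=1).
Iteration 2: edges from {package,tag} -> (compress, k=2), (deploy, k=2), (package, k=2).
Iteration 3: no outgoing edges from {compress,deploy,package}; recursion stops.
SUM(k) = 0 + 1 + 1 + 2 + 2 + 2 = 8.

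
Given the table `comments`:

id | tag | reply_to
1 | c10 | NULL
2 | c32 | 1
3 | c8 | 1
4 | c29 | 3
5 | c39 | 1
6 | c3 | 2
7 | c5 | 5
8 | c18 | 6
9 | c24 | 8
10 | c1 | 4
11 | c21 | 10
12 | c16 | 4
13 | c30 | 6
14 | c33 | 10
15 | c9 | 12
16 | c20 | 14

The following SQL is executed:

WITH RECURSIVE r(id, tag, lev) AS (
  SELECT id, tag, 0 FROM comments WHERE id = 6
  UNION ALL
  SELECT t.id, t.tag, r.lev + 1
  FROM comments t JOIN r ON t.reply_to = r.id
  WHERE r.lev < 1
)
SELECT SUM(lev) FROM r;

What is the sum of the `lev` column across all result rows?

Base: id=6 (c3) at lev 0.
Iteration 1: rows with reply_to in {6} -> c18 (id 8, lev 1), c30 (id 13, lev 1).
Iteration 2: lev < 1 fails for all current rows; recursion stops.
SUM(lev) = 0 + 1 + 1 = 2.

2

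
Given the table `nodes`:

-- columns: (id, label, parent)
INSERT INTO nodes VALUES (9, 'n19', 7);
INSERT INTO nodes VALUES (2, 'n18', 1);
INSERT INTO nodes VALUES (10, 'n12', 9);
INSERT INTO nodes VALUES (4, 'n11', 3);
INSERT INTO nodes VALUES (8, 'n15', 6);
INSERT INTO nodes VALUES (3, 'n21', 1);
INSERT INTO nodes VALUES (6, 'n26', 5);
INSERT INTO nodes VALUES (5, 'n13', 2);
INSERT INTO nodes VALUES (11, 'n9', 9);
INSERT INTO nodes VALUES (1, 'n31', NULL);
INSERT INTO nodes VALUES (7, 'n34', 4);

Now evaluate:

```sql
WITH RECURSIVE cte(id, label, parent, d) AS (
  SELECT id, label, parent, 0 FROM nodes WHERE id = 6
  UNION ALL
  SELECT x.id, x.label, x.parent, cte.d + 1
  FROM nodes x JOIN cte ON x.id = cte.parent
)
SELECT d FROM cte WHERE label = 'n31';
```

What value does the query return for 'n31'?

Base: id=6 (n26), parent=5, d 0.
Iteration 1: join on id=5 -> n13 (id 5, parent=2, d 1).
Iteration 2: join on id=2 -> n18 (id 2, parent=1, d 2).
Iteration 3: join on id=1 -> n31 (id 1, parent=NULL, d 3).
Iteration 4: parent is NULL; no match; recursion stops.

3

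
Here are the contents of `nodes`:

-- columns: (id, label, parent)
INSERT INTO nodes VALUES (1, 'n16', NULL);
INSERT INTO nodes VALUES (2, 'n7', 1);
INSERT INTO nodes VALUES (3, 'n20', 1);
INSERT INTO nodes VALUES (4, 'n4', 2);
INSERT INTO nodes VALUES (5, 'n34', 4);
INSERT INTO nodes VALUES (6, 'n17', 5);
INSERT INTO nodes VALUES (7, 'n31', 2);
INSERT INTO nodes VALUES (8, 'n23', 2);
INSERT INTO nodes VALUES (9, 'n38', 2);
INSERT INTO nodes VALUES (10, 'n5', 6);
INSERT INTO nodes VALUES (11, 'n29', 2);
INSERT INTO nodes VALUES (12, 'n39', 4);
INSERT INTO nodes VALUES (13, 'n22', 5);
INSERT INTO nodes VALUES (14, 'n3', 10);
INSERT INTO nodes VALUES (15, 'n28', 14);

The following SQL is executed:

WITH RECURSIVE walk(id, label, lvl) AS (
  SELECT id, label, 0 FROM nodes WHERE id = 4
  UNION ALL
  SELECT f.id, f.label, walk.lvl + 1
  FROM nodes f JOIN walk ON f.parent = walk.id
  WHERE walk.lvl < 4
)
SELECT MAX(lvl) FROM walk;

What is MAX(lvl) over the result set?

4

Base: id=4 (n4) at lvl 0.
Iteration 1: rows with parent in {4} -> n34 (id 5, lvl 1), n39 (id 12, lvl 1).
Iteration 2: rows with parent in {5,12} -> n17 (id 6, lvl 2), n22 (id 13, lvl 2).
Iteration 3: rows with parent in {6,13} -> n5 (id 10, lvl 3).
Iteration 4: rows with parent in {10} -> n3 (id 14, lvl 4).
Iteration 5: lvl < 4 fails for all current rows; recursion stops.
lvl values: 0, 1, 1, 2, 2, 3, 4; the maximum is 4.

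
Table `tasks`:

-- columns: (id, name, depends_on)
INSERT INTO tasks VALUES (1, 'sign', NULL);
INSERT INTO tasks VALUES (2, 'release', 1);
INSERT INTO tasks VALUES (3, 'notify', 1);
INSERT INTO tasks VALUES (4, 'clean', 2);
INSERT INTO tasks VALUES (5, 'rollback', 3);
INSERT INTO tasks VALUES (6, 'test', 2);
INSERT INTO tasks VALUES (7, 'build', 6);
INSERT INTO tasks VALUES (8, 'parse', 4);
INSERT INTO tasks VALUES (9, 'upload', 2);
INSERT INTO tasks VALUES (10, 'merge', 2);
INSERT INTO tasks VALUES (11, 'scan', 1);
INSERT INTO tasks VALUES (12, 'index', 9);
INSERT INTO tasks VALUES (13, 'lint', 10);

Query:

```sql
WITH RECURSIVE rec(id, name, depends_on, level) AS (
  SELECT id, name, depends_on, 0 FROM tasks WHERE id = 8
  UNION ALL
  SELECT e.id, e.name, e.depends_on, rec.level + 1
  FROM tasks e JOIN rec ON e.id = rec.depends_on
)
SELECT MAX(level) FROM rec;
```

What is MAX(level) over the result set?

Base: id=8 (parse), depends_on=4, level 0.
Iteration 1: join on id=4 -> clean (id 4, depends_on=2, level 1).
Iteration 2: join on id=2 -> release (id 2, depends_on=1, level 2).
Iteration 3: join on id=1 -> sign (id 1, depends_on=NULL, level 3).
Iteration 4: depends_on is NULL; no match; recursion stops.
level values: 0, 1, 2, 3; the maximum is 3.

3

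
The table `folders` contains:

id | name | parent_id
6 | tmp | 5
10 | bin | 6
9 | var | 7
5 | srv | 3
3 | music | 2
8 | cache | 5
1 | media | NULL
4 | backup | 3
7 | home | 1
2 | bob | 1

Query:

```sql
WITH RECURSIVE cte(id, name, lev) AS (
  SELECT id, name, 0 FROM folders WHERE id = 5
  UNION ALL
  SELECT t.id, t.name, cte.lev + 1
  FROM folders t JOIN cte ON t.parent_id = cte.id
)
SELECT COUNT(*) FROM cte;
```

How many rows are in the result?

4

Base: id=5 (srv) at lev 0.
Iteration 1: rows with parent_id in {5} -> tmp (id 6, lev 1), cache (id 8, lev 1).
Iteration 2: rows with parent_id in {6,8} -> bin (id 10, lev 2).
Iteration 3: no rows with parent_id in {10}; recursion stops.
Total rows emitted: 4.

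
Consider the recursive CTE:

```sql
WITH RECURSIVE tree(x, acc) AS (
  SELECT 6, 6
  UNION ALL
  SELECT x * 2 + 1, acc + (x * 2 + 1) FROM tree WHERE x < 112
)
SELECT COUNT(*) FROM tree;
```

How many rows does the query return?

6

Base: x=6, acc=6.
Iteration 1: 6 < 112 holds -> x = 6 * 2 + 1 = 13, acc = 6 + 13 = 19.
Iteration 2: 13 < 112 holds -> x = 13 * 2 + 1 = 27, acc = 19 + 27 = 46.
Iteration 3: 27 < 112 holds -> x = 27 * 2 + 1 = 55, acc = 46 + 55 = 101.
Iteration 4: 55 < 112 holds -> x = 55 * 2 + 1 = 111, acc = 101 + 111 = 212.
Iteration 5: 111 < 112 holds -> x = 111 * 2 + 1 = 223, acc = 212 + 223 = 435.
Iteration 6: 223 < 112 fails; recursion stops.
Total rows emitted: 6.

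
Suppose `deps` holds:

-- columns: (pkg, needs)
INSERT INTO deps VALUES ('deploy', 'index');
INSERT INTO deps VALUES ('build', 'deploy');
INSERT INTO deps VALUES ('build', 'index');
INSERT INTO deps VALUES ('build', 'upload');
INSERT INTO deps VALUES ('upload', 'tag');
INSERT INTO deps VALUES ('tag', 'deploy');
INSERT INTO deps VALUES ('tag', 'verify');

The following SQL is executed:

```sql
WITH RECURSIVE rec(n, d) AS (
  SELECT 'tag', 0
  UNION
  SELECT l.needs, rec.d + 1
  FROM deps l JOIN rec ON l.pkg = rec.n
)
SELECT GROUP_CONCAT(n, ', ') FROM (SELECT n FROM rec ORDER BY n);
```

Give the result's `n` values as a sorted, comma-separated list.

Base: (tag, d=0).
Iteration 1: edges from {tag} -> (deploy, d=1), (verify, d=1).
Iteration 2: edges from {deploy,verify} -> (index, d=2).
Iteration 3: no outgoing edges from {index}; recursion stops.

deploy, index, tag, verify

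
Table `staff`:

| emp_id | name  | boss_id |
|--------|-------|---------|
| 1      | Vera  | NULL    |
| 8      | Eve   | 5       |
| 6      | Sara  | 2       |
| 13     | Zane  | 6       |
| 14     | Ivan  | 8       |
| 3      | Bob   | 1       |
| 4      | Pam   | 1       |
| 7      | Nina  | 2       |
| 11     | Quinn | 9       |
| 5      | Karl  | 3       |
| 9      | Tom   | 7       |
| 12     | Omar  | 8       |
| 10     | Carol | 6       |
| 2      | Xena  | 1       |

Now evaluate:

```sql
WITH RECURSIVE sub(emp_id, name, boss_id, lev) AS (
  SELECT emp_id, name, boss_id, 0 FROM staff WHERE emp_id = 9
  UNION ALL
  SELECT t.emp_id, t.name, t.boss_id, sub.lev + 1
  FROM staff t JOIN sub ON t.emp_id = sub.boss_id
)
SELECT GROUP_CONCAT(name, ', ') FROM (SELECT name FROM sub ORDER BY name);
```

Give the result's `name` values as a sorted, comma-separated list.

Base: emp_id=9 (Tom), boss_id=7, lev 0.
Iteration 1: join on emp_id=7 -> Nina (id 7, boss_id=2, lev 1).
Iteration 2: join on emp_id=2 -> Xena (id 2, boss_id=1, lev 2).
Iteration 3: join on emp_id=1 -> Vera (id 1, boss_id=NULL, lev 3).
Iteration 4: boss_id is NULL; no match; recursion stops.

Nina, Tom, Vera, Xena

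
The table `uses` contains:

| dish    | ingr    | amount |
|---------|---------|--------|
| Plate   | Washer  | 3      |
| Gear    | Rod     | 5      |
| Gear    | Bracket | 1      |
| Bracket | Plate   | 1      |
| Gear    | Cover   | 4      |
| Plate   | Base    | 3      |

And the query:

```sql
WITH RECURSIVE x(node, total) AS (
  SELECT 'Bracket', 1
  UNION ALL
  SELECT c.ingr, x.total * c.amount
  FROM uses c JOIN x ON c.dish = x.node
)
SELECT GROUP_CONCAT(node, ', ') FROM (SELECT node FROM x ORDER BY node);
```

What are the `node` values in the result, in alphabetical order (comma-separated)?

Base: (Bracket, total=1).
Iteration 1: components of {Bracket} -> Plate = 1*1 = 1.
Iteration 2: components of {Plate} -> Base = 1*3 = 3, Washer = 1*3 = 3.
Iteration 3: no further components; recursion stops.

Base, Bracket, Plate, Washer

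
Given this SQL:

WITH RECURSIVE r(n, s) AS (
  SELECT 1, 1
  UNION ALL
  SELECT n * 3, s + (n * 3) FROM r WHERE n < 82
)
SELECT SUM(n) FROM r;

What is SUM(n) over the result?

364

Base: n=1, s=1.
Iteration 1: 1 < 82 holds -> n = 1 * 3 = 3, s = 1 + 3 = 4.
Iteration 2: 3 < 82 holds -> n = 3 * 3 = 9, s = 4 + 9 = 13.
Iteration 3: 9 < 82 holds -> n = 9 * 3 = 27, s = 13 + 27 = 40.
Iteration 4: 27 < 82 holds -> n = 27 * 3 = 81, s = 40 + 81 = 121.
Iteration 5: 81 < 82 holds -> n = 81 * 3 = 243, s = 121 + 243 = 364.
Iteration 6: 243 < 82 fails; recursion stops.
SUM(n) = 1 + 3 + 9 + 27 + 81 + 243 = 364.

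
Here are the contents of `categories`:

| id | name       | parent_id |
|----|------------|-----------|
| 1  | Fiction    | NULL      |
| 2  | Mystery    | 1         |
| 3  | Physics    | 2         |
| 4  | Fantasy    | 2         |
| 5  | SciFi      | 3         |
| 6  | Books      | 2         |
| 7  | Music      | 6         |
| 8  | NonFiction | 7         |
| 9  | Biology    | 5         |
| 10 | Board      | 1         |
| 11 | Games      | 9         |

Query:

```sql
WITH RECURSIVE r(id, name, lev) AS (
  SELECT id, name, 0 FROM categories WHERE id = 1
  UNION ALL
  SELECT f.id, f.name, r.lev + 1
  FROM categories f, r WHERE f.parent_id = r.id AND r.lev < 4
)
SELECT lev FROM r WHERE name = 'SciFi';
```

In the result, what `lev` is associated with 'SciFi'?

3

Base: id=1 (Fiction) at lev 0.
Iteration 1: rows with parent_id in {1} -> Mystery (id 2, lev 1), Board (id 10, lev 1).
Iteration 2: rows with parent_id in {2,10} -> Physics (id 3, lev 2), Fantasy (id 4, lev 2), Books (id 6, lev 2).
Iteration 3: rows with parent_id in {3,4,6} -> SciFi (id 5, lev 3), Music (id 7, lev 3).
Iteration 4: rows with parent_id in {5,7} -> NonFiction (id 8, lev 4), Biology (id 9, lev 4).
Iteration 5: lev < 4 fails for all current rows; recursion stops.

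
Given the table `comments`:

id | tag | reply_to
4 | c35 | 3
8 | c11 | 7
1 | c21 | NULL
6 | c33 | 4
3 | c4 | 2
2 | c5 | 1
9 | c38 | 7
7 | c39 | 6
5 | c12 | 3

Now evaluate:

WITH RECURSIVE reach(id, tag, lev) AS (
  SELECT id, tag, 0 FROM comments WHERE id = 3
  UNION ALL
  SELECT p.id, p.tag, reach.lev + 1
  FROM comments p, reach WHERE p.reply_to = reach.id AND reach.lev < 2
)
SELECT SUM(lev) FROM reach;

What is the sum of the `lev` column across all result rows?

Base: id=3 (c4) at lev 0.
Iteration 1: rows with reply_to in {3} -> c35 (id 4, lev 1), c12 (id 5, lev 1).
Iteration 2: rows with reply_to in {4,5} -> c33 (id 6, lev 2).
Iteration 3: lev < 2 fails for all current rows; recursion stops.
SUM(lev) = 0 + 1 + 1 + 2 = 4.

4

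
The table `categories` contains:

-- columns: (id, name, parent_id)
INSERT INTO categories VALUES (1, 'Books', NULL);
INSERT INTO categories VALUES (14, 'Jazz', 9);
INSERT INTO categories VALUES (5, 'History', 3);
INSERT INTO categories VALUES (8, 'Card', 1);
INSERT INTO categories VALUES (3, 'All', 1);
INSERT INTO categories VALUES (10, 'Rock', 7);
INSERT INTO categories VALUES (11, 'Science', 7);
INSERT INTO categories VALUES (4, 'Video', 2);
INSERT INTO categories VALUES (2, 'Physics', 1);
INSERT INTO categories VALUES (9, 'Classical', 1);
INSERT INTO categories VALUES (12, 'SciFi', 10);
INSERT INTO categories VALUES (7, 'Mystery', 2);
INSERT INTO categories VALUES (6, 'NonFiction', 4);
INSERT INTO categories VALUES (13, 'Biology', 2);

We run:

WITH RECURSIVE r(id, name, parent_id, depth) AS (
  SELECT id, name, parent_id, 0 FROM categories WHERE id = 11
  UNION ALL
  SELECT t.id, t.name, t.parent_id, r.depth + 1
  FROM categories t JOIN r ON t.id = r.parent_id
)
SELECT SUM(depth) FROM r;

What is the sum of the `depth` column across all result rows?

Base: id=11 (Science), parent_id=7, depth 0.
Iteration 1: join on id=7 -> Mystery (id 7, parent_id=2, depth 1).
Iteration 2: join on id=2 -> Physics (id 2, parent_id=1, depth 2).
Iteration 3: join on id=1 -> Books (id 1, parent_id=NULL, depth 3).
Iteration 4: parent_id is NULL; no match; recursion stops.
SUM(depth) = 0 + 1 + 2 + 3 = 6.

6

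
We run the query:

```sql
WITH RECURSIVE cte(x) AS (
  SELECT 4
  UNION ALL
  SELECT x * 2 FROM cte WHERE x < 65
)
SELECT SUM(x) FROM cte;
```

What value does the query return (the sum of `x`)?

252

Base: x=4.
Iteration 1: 4 < 65 holds -> x = 4 * 2 = 8.
Iteration 2: 8 < 65 holds -> x = 8 * 2 = 16.
Iteration 3: 16 < 65 holds -> x = 16 * 2 = 32.
Iteration 4: 32 < 65 holds -> x = 32 * 2 = 64.
Iteration 5: 64 < 65 holds -> x = 64 * 2 = 128.
Iteration 6: 128 < 65 fails; recursion stops.
SUM(x) = 4 + 8 + 16 + 32 + 64 + 128 = 252.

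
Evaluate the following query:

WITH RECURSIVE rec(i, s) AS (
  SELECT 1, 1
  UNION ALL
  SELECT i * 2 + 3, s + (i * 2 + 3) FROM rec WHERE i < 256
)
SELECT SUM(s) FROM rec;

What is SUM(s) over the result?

1900

Base: i=1, s=1.
Iteration 1: 1 < 256 holds -> i = 1 * 2 + 3 = 5, s = 1 + 5 = 6.
Iteration 2: 5 < 256 holds -> i = 5 * 2 + 3 = 13, s = 6 + 13 = 19.
Iteration 3: 13 < 256 holds -> i = 13 * 2 + 3 = 29, s = 19 + 29 = 48.
Iteration 4: 29 < 256 holds -> i = 29 * 2 + 3 = 61, s = 48 + 61 = 109.
Iteration 5: 61 < 256 holds -> i = 61 * 2 + 3 = 125, s = 109 + 125 = 234.
Iteration 6: 125 < 256 holds -> i = 125 * 2 + 3 = 253, s = 234 + 253 = 487.
Iteration 7: 253 < 256 holds -> i = 253 * 2 + 3 = 509, s = 487 + 509 = 996.
Iteration 8: 509 < 256 fails; recursion stops.
SUM(s) = 1 + 6 + 19 + 48 + 109 + 234 + 487 + 996 = 1900.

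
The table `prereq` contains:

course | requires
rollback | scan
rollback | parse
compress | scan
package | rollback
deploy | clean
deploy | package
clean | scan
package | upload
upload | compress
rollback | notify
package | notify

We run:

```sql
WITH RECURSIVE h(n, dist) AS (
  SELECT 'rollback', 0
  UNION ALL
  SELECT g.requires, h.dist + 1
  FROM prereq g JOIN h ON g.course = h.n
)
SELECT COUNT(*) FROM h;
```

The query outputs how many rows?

Base: (rollback, dist=0).
Iteration 1: edges from {rollback} -> (notify, dist=1), (parse, dist=1), (scan, dist=1).
Iteration 2: no outgoing edges from {notify,parse,scan}; recursion stops.
Total rows emitted: 4.

4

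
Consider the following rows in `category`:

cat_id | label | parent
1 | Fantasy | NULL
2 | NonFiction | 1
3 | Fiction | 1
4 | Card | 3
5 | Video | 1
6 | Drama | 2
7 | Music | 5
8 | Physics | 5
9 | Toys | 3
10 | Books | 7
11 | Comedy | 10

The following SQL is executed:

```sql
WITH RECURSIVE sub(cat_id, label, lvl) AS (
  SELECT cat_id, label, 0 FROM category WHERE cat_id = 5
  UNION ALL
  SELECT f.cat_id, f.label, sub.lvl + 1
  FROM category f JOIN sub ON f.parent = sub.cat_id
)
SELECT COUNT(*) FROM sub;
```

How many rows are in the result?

5

Base: cat_id=5 (Video) at lvl 0.
Iteration 1: rows with parent in {5} -> Music (id 7, lvl 1), Physics (id 8, lvl 1).
Iteration 2: rows with parent in {7,8} -> Books (id 10, lvl 2).
Iteration 3: rows with parent in {10} -> Comedy (id 11, lvl 3).
Iteration 4: no rows with parent in {11}; recursion stops.
Total rows emitted: 5.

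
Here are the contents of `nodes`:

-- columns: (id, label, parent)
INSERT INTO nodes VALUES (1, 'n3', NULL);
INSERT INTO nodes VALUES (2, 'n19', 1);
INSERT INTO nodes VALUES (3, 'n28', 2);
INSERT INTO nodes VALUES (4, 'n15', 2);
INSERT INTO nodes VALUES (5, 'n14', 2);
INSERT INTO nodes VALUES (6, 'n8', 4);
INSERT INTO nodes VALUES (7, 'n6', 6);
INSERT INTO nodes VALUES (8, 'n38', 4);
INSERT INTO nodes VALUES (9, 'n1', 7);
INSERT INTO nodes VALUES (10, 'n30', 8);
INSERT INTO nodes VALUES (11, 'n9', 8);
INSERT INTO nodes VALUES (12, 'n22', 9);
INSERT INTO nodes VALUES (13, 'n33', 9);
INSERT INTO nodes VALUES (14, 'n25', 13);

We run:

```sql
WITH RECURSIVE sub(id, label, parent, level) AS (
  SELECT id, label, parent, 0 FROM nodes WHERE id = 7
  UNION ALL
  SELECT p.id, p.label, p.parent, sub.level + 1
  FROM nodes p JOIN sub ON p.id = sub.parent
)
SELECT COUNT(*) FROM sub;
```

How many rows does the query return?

Base: id=7 (n6), parent=6, level 0.
Iteration 1: join on id=6 -> n8 (id 6, parent=4, level 1).
Iteration 2: join on id=4 -> n15 (id 4, parent=2, level 2).
Iteration 3: join on id=2 -> n19 (id 2, parent=1, level 3).
Iteration 4: join on id=1 -> n3 (id 1, parent=NULL, level 4).
Iteration 5: parent is NULL; no match; recursion stops.
Total rows emitted: 5.

5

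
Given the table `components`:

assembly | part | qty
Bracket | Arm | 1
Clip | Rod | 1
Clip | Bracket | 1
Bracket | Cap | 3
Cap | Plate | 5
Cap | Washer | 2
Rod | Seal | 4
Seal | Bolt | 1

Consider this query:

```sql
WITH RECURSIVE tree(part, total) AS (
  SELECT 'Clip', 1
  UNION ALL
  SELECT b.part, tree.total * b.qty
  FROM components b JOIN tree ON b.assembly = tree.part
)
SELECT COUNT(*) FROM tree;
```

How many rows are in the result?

9

Base: (Clip, total=1).
Iteration 1: components of {Clip} -> Bracket = 1*1 = 1, Rod = 1*1 = 1.
Iteration 2: components of {Bracket,Rod} -> Arm = 1*1 = 1, Cap = 1*3 = 3, Seal = 1*4 = 4.
Iteration 3: components of {Arm,Cap,Seal} -> Bolt = 4*1 = 4, Plate = 3*5 = 15, Washer = 3*2 = 6.
Iteration 4: no further components; recursion stops.
Total rows emitted: 9.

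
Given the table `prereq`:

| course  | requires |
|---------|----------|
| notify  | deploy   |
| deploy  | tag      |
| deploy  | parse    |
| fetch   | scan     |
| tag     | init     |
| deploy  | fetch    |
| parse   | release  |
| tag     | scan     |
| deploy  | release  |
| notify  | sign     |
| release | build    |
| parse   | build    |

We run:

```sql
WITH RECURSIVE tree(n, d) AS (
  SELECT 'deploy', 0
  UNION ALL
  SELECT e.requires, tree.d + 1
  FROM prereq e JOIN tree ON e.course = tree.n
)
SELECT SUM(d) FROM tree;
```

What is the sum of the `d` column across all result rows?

Base: (deploy, d=0).
Iteration 1: edges from {deploy} -> (fetch, d=1), (parse, d=1), (release, d=1), (tag, d=1).
Iteration 2: edges from {fetch,parse,release,tag} -> (build, d=2) x2, (init, d=2), (release, d=2), (scan, d=2) x2. [UNION ALL keeps all 6 new rows, including repeats]
Iteration 3: edges from {build,init,release,scan} -> (build, d=3).
Iteration 4: no outgoing edges from {build}; recursion stops.
SUM(d) = 0 + 1 + 1 + 1 + 1 + 2 + 2 + 2 + 2 + 2 + 2 + 3 = 19.

19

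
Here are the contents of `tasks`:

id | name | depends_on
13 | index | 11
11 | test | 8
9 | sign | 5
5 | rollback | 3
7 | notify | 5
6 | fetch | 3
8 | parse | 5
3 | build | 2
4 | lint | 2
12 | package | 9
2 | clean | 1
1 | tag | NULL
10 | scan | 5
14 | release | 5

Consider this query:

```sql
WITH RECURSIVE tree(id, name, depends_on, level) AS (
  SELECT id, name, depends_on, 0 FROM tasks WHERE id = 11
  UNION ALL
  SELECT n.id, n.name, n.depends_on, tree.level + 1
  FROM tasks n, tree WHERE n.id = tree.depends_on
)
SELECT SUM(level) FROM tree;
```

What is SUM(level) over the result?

Base: id=11 (test), depends_on=8, level 0.
Iteration 1: join on id=8 -> parse (id 8, depends_on=5, level 1).
Iteration 2: join on id=5 -> rollback (id 5, depends_on=3, level 2).
Iteration 3: join on id=3 -> build (id 3, depends_on=2, level 3).
Iteration 4: join on id=2 -> clean (id 2, depends_on=1, level 4).
Iteration 5: join on id=1 -> tag (id 1, depends_on=NULL, level 5).
Iteration 6: depends_on is NULL; no match; recursion stops.
SUM(level) = 0 + 1 + 2 + 3 + 4 + 5 = 15.

15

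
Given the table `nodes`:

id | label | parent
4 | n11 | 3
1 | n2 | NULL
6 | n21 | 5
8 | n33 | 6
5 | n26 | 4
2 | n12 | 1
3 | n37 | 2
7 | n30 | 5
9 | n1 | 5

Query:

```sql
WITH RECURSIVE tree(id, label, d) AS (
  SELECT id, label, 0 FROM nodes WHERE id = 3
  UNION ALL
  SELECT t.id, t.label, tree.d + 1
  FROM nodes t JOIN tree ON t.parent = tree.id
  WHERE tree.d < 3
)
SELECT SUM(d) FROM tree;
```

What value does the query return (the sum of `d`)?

Base: id=3 (n37) at d 0.
Iteration 1: rows with parent in {3} -> n11 (id 4, d 1).
Iteration 2: rows with parent in {4} -> n26 (id 5, d 2).
Iteration 3: rows with parent in {5} -> n21 (id 6, d 3), n30 (id 7, d 3), n1 (id 9, d 3).
Iteration 4: d < 3 fails for all current rows; recursion stops.
SUM(d) = 0 + 1 + 2 + 3 + 3 + 3 = 12.

12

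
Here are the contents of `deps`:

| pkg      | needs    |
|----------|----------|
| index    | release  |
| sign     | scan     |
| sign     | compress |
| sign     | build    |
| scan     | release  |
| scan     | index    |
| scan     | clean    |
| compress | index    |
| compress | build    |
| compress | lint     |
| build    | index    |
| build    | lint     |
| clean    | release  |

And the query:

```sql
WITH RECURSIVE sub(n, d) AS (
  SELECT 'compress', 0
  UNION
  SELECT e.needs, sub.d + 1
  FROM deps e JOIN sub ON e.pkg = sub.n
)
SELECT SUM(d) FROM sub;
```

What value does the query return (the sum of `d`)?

12

Base: (compress, d=0).
Iteration 1: edges from {compress} -> (build, d=1), (index, d=1), (lint, d=1).
Iteration 2: edges from {build,index,lint} -> (index, d=2), (lint, d=2), (release, d=2).
Iteration 3: edges from {index,lint,release} -> (release, d=3).
Iteration 4: no outgoing edges from {release}; recursion stops.
SUM(d) = 0 + 1 + 1 + 1 + 2 + 2 + 2 + 3 = 12.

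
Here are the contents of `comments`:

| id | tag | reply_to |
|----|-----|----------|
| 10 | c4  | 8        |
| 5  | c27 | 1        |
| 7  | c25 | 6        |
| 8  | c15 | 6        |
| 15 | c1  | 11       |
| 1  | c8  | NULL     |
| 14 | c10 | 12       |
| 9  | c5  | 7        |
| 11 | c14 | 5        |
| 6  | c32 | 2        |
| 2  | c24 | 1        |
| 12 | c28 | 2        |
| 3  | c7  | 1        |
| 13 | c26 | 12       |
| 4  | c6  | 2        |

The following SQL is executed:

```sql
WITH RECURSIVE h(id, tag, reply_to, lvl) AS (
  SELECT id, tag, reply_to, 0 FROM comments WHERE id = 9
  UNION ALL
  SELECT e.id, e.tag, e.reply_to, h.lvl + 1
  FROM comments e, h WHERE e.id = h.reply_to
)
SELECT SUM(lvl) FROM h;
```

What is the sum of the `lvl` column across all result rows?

10

Base: id=9 (c5), reply_to=7, lvl 0.
Iteration 1: join on id=7 -> c25 (id 7, reply_to=6, lvl 1).
Iteration 2: join on id=6 -> c32 (id 6, reply_to=2, lvl 2).
Iteration 3: join on id=2 -> c24 (id 2, reply_to=1, lvl 3).
Iteration 4: join on id=1 -> c8 (id 1, reply_to=NULL, lvl 4).
Iteration 5: reply_to is NULL; no match; recursion stops.
SUM(lvl) = 0 + 1 + 2 + 3 + 4 = 10.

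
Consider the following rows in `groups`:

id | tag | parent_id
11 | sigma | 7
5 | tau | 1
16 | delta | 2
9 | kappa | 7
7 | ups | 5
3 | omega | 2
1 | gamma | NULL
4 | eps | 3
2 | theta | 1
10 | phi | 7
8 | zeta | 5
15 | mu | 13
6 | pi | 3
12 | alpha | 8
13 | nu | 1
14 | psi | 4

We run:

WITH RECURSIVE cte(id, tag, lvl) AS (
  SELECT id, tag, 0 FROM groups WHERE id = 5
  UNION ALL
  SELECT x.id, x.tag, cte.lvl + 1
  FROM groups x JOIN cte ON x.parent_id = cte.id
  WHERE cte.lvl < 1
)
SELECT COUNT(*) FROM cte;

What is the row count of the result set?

3

Base: id=5 (tau) at lvl 0.
Iteration 1: rows with parent_id in {5} -> ups (id 7, lvl 1), zeta (id 8, lvl 1).
Iteration 2: lvl < 1 fails for all current rows; recursion stops.
Total rows emitted: 3.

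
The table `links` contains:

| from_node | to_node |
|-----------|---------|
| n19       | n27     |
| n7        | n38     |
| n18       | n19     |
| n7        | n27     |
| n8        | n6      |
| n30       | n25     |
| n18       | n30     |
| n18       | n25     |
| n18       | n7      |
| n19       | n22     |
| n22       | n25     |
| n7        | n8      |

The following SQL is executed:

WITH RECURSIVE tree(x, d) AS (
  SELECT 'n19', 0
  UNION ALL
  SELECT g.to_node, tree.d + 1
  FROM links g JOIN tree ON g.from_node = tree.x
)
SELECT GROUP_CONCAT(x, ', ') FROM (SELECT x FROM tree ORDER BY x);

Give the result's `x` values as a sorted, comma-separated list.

Base: (n19, d=0).
Iteration 1: edges from {n19} -> (n22, d=1), (n27, d=1).
Iteration 2: edges from {n22,n27} -> (n25, d=2).
Iteration 3: no outgoing edges from {n25}; recursion stops.

n19, n22, n25, n27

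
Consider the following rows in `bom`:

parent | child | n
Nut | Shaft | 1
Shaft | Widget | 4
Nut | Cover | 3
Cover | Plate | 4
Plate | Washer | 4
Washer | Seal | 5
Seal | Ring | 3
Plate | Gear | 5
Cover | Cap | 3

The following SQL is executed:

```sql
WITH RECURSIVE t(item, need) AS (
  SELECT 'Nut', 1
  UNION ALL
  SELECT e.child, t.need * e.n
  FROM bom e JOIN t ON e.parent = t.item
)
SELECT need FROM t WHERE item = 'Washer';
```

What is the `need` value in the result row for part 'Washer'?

48

Base: (Nut, need=1).
Iteration 1: components of {Nut} -> Cover = 1*3 = 3, Shaft = 1*1 = 1.
Iteration 2: components of {Cover,Shaft} -> Cap = 3*3 = 9, Plate = 3*4 = 12, Widget = 1*4 = 4.
Iteration 3: components of {Cap,Plate,Widget} -> Gear = 12*5 = 60, Washer = 12*4 = 48.
Iteration 4: components of {Gear,Washer} -> Seal = 48*5 = 240.
Iteration 5: components of {Seal} -> Ring = 240*3 = 720.
Iteration 6: no further components; recursion stops.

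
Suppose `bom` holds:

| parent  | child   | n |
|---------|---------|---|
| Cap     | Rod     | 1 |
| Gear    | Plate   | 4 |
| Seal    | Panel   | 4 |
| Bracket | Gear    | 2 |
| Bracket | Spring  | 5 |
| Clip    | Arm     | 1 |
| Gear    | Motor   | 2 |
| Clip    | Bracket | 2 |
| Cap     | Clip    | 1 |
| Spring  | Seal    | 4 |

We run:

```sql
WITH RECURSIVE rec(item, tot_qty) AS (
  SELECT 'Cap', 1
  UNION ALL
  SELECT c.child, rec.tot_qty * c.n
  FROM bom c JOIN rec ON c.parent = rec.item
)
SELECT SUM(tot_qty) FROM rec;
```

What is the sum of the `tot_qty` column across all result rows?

244

Base: (Cap, tot_qty=1).
Iteration 1: components of {Cap} -> Clip = 1*1 = 1, Rod = 1*1 = 1.
Iteration 2: components of {Clip,Rod} -> Arm = 1*1 = 1, Bracket = 1*2 = 2.
Iteration 3: components of {Arm,Bracket} -> Gear = 2*2 = 4, Spring = 2*5 = 10.
Iteration 4: components of {Gear,Spring} -> Motor = 4*2 = 8, Plate = 4*4 = 16, Seal = 10*4 = 40.
Iteration 5: components of {Motor,Plate,Seal} -> Panel = 40*4 = 160.
Iteration 6: no further components; recursion stops.
SUM(tot_qty) = 1 + 1 + 1 + 2 + 1 + 4 + 10 + 16 + 8 + 40 + 160 = 244.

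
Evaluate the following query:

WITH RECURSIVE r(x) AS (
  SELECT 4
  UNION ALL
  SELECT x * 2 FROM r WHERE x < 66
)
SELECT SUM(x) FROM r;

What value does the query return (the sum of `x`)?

252

Base: x=4.
Iteration 1: 4 < 66 holds -> x = 4 * 2 = 8.
Iteration 2: 8 < 66 holds -> x = 8 * 2 = 16.
Iteration 3: 16 < 66 holds -> x = 16 * 2 = 32.
Iteration 4: 32 < 66 holds -> x = 32 * 2 = 64.
Iteration 5: 64 < 66 holds -> x = 64 * 2 = 128.
Iteration 6: 128 < 66 fails; recursion stops.
SUM(x) = 4 + 8 + 16 + 32 + 64 + 128 = 252.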